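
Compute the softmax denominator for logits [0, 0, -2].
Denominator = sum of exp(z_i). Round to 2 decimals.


Denom = e^0=1.0000 + e^0=1.0000 + e^-2=0.1353. Sum = 2.1353, which rounds to 2.14.

2.14


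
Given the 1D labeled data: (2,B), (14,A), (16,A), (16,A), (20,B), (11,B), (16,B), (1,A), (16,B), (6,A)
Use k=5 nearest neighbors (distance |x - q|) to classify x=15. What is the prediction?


Distances: |2-15|=13, |14-15|=1, |16-15|=1, |16-15|=1, |20-15|=5, |11-15|=4, |16-15|=1, |1-15|=14, |16-15|=1, |6-15|=9. 5 nearest: (14,A), (16,A), (16,A), (16,B), (16,B). Counts: {'A': 3, 'B': 2}. Majority class: A.

A


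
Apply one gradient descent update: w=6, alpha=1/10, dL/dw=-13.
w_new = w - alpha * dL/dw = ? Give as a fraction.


w_new = 6 - 1/10 * -13 = 6 - -13/10 = 73/10.

73/10


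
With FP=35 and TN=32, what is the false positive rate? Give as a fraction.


FPR = FP / (FP + TN) = 35 / 67 = 35/67.

35/67


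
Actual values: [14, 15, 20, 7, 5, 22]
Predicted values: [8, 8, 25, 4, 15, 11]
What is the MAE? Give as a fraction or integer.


MAE = (1/6) * (|14-8|=6 + |15-8|=7 + |20-25|=5 + |7-4|=3 + |5-15|=10 + |22-11|=11). Sum = 42. MAE = 7.

7


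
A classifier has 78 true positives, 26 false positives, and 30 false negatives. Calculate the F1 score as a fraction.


Precision = 78/104 = 3/4. Recall = 78/108 = 13/18. F1 = 2*P*R/(P+R) = 39/53.

39/53


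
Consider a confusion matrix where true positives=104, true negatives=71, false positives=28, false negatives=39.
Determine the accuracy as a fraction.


Accuracy = (TP + TN) / (TP + TN + FP + FN) = (104 + 71) / 242 = 175/242.

175/242


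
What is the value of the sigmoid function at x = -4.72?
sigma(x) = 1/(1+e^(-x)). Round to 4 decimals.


sigma(-4.72) = 1/(1+e^(4.72)) = 1/(1+112.168253) = 1/113.168253 = 0.0088.

0.0088


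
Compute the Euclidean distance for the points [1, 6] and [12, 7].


d = sqrt(sum of squared differences). (1-12)^2=121, (6-7)^2=1. Sum = 122.

sqrt(122)


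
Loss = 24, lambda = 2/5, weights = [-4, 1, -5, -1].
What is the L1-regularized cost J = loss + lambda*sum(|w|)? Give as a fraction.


L1 norm = sum(|w|) = 11. J = 24 + 2/5 * 11 = 142/5.

142/5


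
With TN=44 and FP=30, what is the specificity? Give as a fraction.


Specificity = TN / (TN + FP) = 44 / 74 = 22/37.

22/37


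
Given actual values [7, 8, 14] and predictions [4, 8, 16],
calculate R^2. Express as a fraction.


Mean(y) = 29/3. SS_res = 13. SS_tot = 86/3. R^2 = 1 - 13/(86/3) = 47/86.

47/86


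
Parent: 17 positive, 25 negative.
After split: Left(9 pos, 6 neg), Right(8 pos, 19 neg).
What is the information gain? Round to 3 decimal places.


H(parent) = 0.9737. H(left) = 0.9710, H(right) = 0.8767. Weighted = (15/42)*0.9710 + (27/42)*0.8767 = 0.9104. IG = 0.9737 - 0.9104 = 0.0633, which rounds to 0.063.

0.063


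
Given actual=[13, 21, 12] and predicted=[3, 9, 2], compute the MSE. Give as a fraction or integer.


MSE = (1/3) * ((13-3)^2=100 + (21-9)^2=144 + (12-2)^2=100). Sum = 344. MSE = 344/3.

344/3


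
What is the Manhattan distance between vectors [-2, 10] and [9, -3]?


d = sum of absolute differences: |-2-9|=11 + |10--3|=13 = 24.

24


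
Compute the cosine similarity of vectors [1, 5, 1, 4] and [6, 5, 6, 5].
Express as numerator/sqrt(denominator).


dot = 57. |a|^2 = 43, |b|^2 = 122. cos = 57/sqrt(5246).

57/sqrt(5246)


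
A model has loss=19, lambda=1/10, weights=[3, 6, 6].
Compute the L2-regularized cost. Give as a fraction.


L2 sq norm = sum(w^2) = 81. J = 19 + 1/10 * 81 = 271/10.

271/10


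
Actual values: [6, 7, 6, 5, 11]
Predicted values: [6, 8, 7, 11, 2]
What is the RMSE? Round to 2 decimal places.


MSE = 23.8000. RMSE = sqrt(23.8000) = 4.88.

4.88


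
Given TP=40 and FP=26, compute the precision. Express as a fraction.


Precision = TP / (TP + FP) = 40 / 66 = 20/33.

20/33


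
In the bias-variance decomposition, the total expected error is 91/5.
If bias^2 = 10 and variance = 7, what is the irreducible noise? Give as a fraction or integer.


Total error = bias^2 + variance + irreducible noise. So irreducible noise = 91/5 - 10 - 7 = 6/5.

6/5


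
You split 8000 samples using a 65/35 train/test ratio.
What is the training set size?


Test set = 8000 * 35% = 2800. Training set = 8000 - 2800 = 5200.

5200


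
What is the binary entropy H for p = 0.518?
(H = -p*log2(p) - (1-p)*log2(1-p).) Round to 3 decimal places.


H = -0.518*log2(0.518) - 0.482*log2(0.482) = 0.999.

0.999


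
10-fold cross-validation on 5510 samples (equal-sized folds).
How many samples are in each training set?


Each validation fold has 5510/10 = 551 samples. Training set = 5510 - 551 = 4959.

4959


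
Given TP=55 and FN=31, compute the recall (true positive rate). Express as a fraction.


Recall = TP / (TP + FN) = 55 / 86 = 55/86.

55/86


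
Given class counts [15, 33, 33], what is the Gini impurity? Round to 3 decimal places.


Total = 81. Proportions: 15/81, 33/81, 33/81. sum(p_i^2) = 0.3663. Gini = 1 - 0.3663 = 0.6337, which rounds to 0.634.

0.634


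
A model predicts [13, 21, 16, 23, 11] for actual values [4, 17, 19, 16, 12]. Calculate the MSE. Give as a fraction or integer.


MSE = (1/5) * ((4-13)^2=81 + (17-21)^2=16 + (19-16)^2=9 + (16-23)^2=49 + (12-11)^2=1). Sum = 156. MSE = 156/5.

156/5


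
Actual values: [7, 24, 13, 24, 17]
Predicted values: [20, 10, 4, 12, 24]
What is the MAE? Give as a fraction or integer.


MAE = (1/5) * (|7-20|=13 + |24-10|=14 + |13-4|=9 + |24-12|=12 + |17-24|=7). Sum = 55. MAE = 11.

11


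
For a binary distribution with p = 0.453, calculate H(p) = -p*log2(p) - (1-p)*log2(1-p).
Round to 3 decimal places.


H = -0.453*log2(0.453) - 0.547*log2(0.547) = 0.994.

0.994


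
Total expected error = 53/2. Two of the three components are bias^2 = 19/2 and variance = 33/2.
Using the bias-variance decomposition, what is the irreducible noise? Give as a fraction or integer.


Total error = bias^2 + variance + irreducible noise. So irreducible noise = 53/2 - 19/2 - 33/2 = 1/2.

1/2


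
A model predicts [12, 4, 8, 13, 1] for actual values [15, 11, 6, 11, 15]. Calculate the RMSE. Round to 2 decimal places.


MSE = 52.4000. RMSE = sqrt(52.4000) = 7.24.

7.24


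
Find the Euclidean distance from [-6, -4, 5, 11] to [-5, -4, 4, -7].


d = sqrt(sum of squared differences). (-6--5)^2=1, (-4--4)^2=0, (5-4)^2=1, (11--7)^2=324. Sum = 326.

sqrt(326)


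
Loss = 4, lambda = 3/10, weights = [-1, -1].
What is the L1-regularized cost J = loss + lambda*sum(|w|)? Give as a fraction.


L1 norm = sum(|w|) = 2. J = 4 + 3/10 * 2 = 23/5.

23/5


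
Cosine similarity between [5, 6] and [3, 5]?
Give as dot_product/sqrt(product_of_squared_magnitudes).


dot = 45. |a|^2 = 61, |b|^2 = 34. cos = 45/sqrt(2074).

45/sqrt(2074)


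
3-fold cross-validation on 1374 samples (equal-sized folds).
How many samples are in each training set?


Each validation fold has 1374/3 = 458 samples. Training set = 1374 - 458 = 916.

916


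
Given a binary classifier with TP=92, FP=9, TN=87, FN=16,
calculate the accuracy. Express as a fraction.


Accuracy = (TP + TN) / (TP + TN + FP + FN) = (92 + 87) / 204 = 179/204.

179/204


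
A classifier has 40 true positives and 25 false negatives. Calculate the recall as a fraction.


Recall = TP / (TP + FN) = 40 / 65 = 8/13.

8/13


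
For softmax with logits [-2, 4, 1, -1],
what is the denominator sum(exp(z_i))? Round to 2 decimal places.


Denom = e^-2=0.1353 + e^4=54.5982 + e^1=2.7183 + e^-1=0.3679. Sum = 57.8197, which rounds to 57.82.

57.82


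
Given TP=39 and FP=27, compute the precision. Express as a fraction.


Precision = TP / (TP + FP) = 39 / 66 = 13/22.

13/22


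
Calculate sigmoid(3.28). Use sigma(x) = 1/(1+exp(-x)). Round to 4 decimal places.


sigma(3.28) = 1/(1+e^(-3.28)) = 1/(1+0.037628) = 1/1.037628 = 0.9637.

0.9637


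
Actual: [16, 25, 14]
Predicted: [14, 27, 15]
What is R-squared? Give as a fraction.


Mean(y) = 55/3. SS_res = 9. SS_tot = 206/3. R^2 = 1 - 9/(206/3) = 179/206.

179/206


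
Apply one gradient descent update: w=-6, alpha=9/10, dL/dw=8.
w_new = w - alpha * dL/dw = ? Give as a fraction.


w_new = -6 - 9/10 * 8 = -6 - 36/5 = -66/5.

-66/5


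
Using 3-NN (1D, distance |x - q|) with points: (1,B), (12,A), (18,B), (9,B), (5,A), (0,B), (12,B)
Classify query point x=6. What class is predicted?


Distances: |1-6|=5, |12-6|=6, |18-6|=12, |9-6|=3, |5-6|=1, |0-6|=6, |12-6|=6. 3 nearest: (5,A), (9,B), (1,B). Counts: {'A': 1, 'B': 2}. Majority class: B.

B


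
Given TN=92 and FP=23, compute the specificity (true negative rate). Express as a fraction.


Specificity = TN / (TN + FP) = 92 / 115 = 4/5.

4/5


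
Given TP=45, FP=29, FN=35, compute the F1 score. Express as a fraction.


Precision = 45/74 = 45/74. Recall = 45/80 = 9/16. F1 = 2*P*R/(P+R) = 45/77.

45/77


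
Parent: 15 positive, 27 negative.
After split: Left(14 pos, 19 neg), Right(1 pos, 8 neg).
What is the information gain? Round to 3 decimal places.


H(parent) = 0.9403. H(left) = 0.9834, H(right) = 0.5033. Weighted = (33/42)*0.9834 + (9/42)*0.5033 = 0.8805. IG = 0.9403 - 0.8805 = 0.0598, which rounds to 0.060.

0.060


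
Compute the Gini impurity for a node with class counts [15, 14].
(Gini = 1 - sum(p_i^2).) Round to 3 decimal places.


Total = 29. Proportions: 15/29, 14/29. sum(p_i^2) = 0.5006. Gini = 1 - 0.5006 = 0.4994, which rounds to 0.499.

0.499


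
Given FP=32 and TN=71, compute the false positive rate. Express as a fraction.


FPR = FP / (FP + TN) = 32 / 103 = 32/103.

32/103


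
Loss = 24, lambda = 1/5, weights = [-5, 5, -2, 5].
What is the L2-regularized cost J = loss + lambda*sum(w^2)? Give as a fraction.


L2 sq norm = sum(w^2) = 79. J = 24 + 1/5 * 79 = 199/5.

199/5


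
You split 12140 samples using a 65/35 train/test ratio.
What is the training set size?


Test set = 12140 * 35% = 4249. Training set = 12140 - 4249 = 7891.

7891


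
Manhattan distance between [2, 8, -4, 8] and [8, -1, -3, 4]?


d = sum of absolute differences: |2-8|=6 + |8--1|=9 + |-4--3|=1 + |8-4|=4 = 20.

20


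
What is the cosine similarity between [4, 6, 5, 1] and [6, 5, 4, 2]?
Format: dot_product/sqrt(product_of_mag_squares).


dot = 76. |a|^2 = 78, |b|^2 = 81. cos = 76/sqrt(6318).

76/sqrt(6318)


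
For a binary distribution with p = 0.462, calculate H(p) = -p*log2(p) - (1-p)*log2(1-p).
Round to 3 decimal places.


H = -0.462*log2(0.462) - 0.538*log2(0.538) = 0.996.

0.996


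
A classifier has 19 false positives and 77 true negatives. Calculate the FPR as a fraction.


FPR = FP / (FP + TN) = 19 / 96 = 19/96.

19/96


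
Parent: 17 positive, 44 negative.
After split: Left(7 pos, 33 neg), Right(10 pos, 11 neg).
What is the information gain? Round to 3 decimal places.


H(parent) = 0.8537. H(left) = 0.6690, H(right) = 0.9984. Weighted = (40/61)*0.6690 + (21/61)*0.9984 = 0.7824. IG = 0.8537 - 0.7824 = 0.0713, which rounds to 0.071.

0.071


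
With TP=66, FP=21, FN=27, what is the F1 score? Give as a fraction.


Precision = 66/87 = 22/29. Recall = 66/93 = 22/31. F1 = 2*P*R/(P+R) = 11/15.

11/15


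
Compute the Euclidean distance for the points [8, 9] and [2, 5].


d = sqrt(sum of squared differences). (8-2)^2=36, (9-5)^2=16. Sum = 52.

sqrt(52)


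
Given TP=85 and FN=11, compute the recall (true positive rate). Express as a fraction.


Recall = TP / (TP + FN) = 85 / 96 = 85/96.

85/96


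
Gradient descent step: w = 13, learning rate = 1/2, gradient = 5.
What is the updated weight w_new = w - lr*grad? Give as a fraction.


w_new = 13 - 1/2 * 5 = 13 - 5/2 = 21/2.

21/2


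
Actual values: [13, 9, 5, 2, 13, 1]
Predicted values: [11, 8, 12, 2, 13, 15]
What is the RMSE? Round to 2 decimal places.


MSE = 41.6667. RMSE = sqrt(41.6667) = 6.45.

6.45


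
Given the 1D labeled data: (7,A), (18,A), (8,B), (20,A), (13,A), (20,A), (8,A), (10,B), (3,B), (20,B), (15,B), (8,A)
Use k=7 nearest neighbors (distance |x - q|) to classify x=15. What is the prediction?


Distances: |7-15|=8, |18-15|=3, |8-15|=7, |20-15|=5, |13-15|=2, |20-15|=5, |8-15|=7, |10-15|=5, |3-15|=12, |20-15|=5, |15-15|=0, |8-15|=7. 7 nearest: (15,B), (13,A), (18,A), (20,A), (20,A), (10,B), (20,B). Counts: {'B': 3, 'A': 4}. Majority class: A.

A


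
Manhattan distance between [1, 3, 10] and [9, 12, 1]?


d = sum of absolute differences: |1-9|=8 + |3-12|=9 + |10-1|=9 = 26.

26


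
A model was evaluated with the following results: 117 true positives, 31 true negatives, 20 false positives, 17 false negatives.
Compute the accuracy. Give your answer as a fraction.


Accuracy = (TP + TN) / (TP + TN + FP + FN) = (117 + 31) / 185 = 4/5.

4/5


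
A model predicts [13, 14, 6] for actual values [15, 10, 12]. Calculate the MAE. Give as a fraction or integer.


MAE = (1/3) * (|15-13|=2 + |10-14|=4 + |12-6|=6). Sum = 12. MAE = 4.

4


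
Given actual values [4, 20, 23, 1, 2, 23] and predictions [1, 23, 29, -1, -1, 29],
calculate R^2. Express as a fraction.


Mean(y) = 73/6. SS_res = 103. SS_tot = 3545/6. R^2 = 1 - 103/(3545/6) = 2927/3545.

2927/3545


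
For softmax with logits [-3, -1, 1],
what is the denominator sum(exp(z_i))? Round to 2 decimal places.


Denom = e^-3=0.0498 + e^-1=0.3679 + e^1=2.7183. Sum = 3.1360, which rounds to 3.14.

3.14


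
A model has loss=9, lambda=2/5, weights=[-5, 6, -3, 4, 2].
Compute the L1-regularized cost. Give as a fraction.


L1 norm = sum(|w|) = 20. J = 9 + 2/5 * 20 = 17.

17


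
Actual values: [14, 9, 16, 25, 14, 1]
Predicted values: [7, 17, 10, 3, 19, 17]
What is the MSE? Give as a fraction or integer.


MSE = (1/6) * ((14-7)^2=49 + (9-17)^2=64 + (16-10)^2=36 + (25-3)^2=484 + (14-19)^2=25 + (1-17)^2=256). Sum = 914. MSE = 457/3.

457/3


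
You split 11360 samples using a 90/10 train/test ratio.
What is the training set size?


Test set = 11360 * 10% = 1136. Training set = 11360 - 1136 = 10224.

10224


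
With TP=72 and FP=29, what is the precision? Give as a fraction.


Precision = TP / (TP + FP) = 72 / 101 = 72/101.

72/101


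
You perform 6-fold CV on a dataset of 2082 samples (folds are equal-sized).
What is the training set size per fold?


Each validation fold has 2082/6 = 347 samples. Training set = 2082 - 347 = 1735.

1735


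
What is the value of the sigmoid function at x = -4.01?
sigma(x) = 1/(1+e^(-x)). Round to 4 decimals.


sigma(-4.01) = 1/(1+e^(4.01)) = 1/(1+55.146871) = 1/56.146871 = 0.0178.

0.0178


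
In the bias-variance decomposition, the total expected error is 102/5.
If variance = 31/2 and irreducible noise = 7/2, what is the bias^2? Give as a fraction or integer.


Total error = bias^2 + variance + irreducible noise. So bias^2 = 102/5 - 31/2 - 7/2 = 7/5.

7/5


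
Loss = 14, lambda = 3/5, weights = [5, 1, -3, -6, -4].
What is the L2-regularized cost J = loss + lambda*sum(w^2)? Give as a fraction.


L2 sq norm = sum(w^2) = 87. J = 14 + 3/5 * 87 = 331/5.

331/5


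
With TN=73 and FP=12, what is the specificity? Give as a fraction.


Specificity = TN / (TN + FP) = 73 / 85 = 73/85.

73/85


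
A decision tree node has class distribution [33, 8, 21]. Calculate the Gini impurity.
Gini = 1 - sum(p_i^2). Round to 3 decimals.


Total = 62. Proportions: 33/62, 8/62, 21/62. sum(p_i^2) = 0.4147. Gini = 1 - 0.4147 = 0.5853, which rounds to 0.585.

0.585


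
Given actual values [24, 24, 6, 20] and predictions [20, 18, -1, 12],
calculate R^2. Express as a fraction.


Mean(y) = 37/2. SS_res = 165. SS_tot = 219. R^2 = 1 - 165/(219) = 18/73.

18/73


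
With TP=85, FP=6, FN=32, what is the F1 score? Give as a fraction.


Precision = 85/91 = 85/91. Recall = 85/117 = 85/117. F1 = 2*P*R/(P+R) = 85/104.

85/104


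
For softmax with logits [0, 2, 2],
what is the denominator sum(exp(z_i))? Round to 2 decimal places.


Denom = e^0=1.0000 + e^2=7.3891 + e^2=7.3891. Sum = 15.7782, which rounds to 15.78.

15.78


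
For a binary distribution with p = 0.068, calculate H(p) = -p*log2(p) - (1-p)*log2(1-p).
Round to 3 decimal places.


H = -0.068*log2(0.068) - 0.932*log2(0.932) = 0.358.

0.358


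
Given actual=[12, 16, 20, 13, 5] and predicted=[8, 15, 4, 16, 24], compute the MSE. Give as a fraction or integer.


MSE = (1/5) * ((12-8)^2=16 + (16-15)^2=1 + (20-4)^2=256 + (13-16)^2=9 + (5-24)^2=361). Sum = 643. MSE = 643/5.

643/5


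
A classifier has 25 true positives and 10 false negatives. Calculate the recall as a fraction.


Recall = TP / (TP + FN) = 25 / 35 = 5/7.

5/7


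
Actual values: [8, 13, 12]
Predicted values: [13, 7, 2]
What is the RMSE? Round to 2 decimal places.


MSE = 53.6667. RMSE = sqrt(53.6667) = 7.33.

7.33


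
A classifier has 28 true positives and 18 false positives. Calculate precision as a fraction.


Precision = TP / (TP + FP) = 28 / 46 = 14/23.

14/23


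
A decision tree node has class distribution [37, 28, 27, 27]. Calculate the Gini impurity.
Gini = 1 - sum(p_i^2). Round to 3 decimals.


Total = 119. Proportions: 37/119, 28/119, 27/119, 27/119. sum(p_i^2) = 0.2550. Gini = 1 - 0.2550 = 0.7450, which rounds to 0.745.

0.745


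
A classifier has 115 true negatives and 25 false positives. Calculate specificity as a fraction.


Specificity = TN / (TN + FP) = 115 / 140 = 23/28.

23/28


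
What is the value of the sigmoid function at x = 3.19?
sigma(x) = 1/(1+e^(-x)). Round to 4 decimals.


sigma(3.19) = 1/(1+e^(-3.19)) = 1/(1+0.041172) = 1/1.041172 = 0.9605.

0.9605


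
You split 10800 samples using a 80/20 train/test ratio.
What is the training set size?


Test set = 10800 * 20% = 2160. Training set = 10800 - 2160 = 8640.

8640


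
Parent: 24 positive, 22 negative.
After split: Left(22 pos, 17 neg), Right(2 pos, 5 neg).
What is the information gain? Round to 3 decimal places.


H(parent) = 0.9986. H(left) = 0.9881, H(right) = 0.8631. Weighted = (39/46)*0.9881 + (7/46)*0.8631 = 0.9691. IG = 0.9986 - 0.9691 = 0.0295, which rounds to 0.030.

0.030


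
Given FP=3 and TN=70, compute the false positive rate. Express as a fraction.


FPR = FP / (FP + TN) = 3 / 73 = 3/73.

3/73


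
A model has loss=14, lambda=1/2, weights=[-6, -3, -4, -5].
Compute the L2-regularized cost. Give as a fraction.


L2 sq norm = sum(w^2) = 86. J = 14 + 1/2 * 86 = 57.

57


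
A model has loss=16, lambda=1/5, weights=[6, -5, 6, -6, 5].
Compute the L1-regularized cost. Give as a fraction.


L1 norm = sum(|w|) = 28. J = 16 + 1/5 * 28 = 108/5.

108/5


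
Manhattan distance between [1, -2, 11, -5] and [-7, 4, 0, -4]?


d = sum of absolute differences: |1--7|=8 + |-2-4|=6 + |11-0|=11 + |-5--4|=1 = 26.

26


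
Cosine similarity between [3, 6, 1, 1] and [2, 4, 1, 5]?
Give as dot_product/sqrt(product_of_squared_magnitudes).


dot = 36. |a|^2 = 47, |b|^2 = 46. cos = 36/sqrt(2162).

36/sqrt(2162)


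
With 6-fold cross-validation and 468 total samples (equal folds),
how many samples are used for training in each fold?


Each validation fold has 468/6 = 78 samples. Training set = 468 - 78 = 390.

390


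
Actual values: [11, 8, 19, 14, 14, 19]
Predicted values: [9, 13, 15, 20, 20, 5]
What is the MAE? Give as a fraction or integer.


MAE = (1/6) * (|11-9|=2 + |8-13|=5 + |19-15|=4 + |14-20|=6 + |14-20|=6 + |19-5|=14). Sum = 37. MAE = 37/6.

37/6


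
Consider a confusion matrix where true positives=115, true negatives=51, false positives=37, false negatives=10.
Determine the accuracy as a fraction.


Accuracy = (TP + TN) / (TP + TN + FP + FN) = (115 + 51) / 213 = 166/213.

166/213


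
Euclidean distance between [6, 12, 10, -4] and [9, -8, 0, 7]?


d = sqrt(sum of squared differences). (6-9)^2=9, (12--8)^2=400, (10-0)^2=100, (-4-7)^2=121. Sum = 630.

sqrt(630)


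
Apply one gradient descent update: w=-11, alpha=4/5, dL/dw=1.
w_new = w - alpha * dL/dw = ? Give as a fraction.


w_new = -11 - 4/5 * 1 = -11 - 4/5 = -59/5.

-59/5


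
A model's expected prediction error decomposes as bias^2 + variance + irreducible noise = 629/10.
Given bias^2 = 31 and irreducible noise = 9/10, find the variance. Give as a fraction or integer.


Total error = bias^2 + variance + irreducible noise. So variance = 629/10 - 31 - 9/10 = 31.

31


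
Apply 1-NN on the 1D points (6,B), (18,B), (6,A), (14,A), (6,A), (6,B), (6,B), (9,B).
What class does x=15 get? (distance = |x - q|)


Distances: |6-15|=9, |18-15|=3, |6-15|=9, |14-15|=1, |6-15|=9, |6-15|=9, |6-15|=9, |9-15|=6. 1 nearest: (14,A). Counts: {'A': 1}. Majority class: A.

A


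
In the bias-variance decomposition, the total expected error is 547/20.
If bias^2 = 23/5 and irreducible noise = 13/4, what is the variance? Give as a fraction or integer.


Total error = bias^2 + variance + irreducible noise. So variance = 547/20 - 23/5 - 13/4 = 39/2.

39/2


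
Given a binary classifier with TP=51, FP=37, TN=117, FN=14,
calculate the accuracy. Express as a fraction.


Accuracy = (TP + TN) / (TP + TN + FP + FN) = (51 + 117) / 219 = 56/73.

56/73


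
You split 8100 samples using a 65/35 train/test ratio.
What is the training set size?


Test set = 8100 * 35% = 2835. Training set = 8100 - 2835 = 5265.

5265


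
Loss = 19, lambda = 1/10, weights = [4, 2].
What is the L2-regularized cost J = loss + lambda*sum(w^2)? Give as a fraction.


L2 sq norm = sum(w^2) = 20. J = 19 + 1/10 * 20 = 21.

21


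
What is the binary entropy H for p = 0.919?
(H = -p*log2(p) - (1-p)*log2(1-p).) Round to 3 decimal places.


H = -0.919*log2(0.919) - 0.081*log2(0.081) = 0.406.

0.406


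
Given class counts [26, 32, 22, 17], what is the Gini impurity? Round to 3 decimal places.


Total = 97. Proportions: 26/97, 32/97, 22/97, 17/97. sum(p_i^2) = 0.2628. Gini = 1 - 0.2628 = 0.7372, which rounds to 0.737.

0.737


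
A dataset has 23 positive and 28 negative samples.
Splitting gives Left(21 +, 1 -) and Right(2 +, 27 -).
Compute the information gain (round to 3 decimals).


H(parent) = 0.9931. H(left) = 0.2668, H(right) = 0.3621. Weighted = (22/51)*0.2668 + (29/51)*0.3621 = 0.3210. IG = 0.9931 - 0.3210 = 0.6721, which rounds to 0.672.

0.672


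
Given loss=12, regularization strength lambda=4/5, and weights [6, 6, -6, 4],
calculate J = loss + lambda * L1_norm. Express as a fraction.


L1 norm = sum(|w|) = 22. J = 12 + 4/5 * 22 = 148/5.

148/5


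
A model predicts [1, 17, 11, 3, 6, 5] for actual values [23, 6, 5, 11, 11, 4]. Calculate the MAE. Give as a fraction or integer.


MAE = (1/6) * (|23-1|=22 + |6-17|=11 + |5-11|=6 + |11-3|=8 + |11-6|=5 + |4-5|=1). Sum = 53. MAE = 53/6.

53/6


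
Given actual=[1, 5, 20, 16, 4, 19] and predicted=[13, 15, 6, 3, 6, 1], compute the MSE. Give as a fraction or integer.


MSE = (1/6) * ((1-13)^2=144 + (5-15)^2=100 + (20-6)^2=196 + (16-3)^2=169 + (4-6)^2=4 + (19-1)^2=324). Sum = 937. MSE = 937/6.

937/6


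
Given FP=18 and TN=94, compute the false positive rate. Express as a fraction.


FPR = FP / (FP + TN) = 18 / 112 = 9/56.

9/56


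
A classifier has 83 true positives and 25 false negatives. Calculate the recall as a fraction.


Recall = TP / (TP + FN) = 83 / 108 = 83/108.

83/108


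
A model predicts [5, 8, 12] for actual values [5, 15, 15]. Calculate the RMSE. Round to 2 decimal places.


MSE = 19.3333. RMSE = sqrt(19.3333) = 4.40.

4.40


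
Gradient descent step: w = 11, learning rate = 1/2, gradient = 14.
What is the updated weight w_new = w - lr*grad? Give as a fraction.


w_new = 11 - 1/2 * 14 = 11 - 7 = 4.

4


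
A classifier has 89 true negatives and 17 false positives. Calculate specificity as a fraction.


Specificity = TN / (TN + FP) = 89 / 106 = 89/106.

89/106


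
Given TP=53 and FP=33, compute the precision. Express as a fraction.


Precision = TP / (TP + FP) = 53 / 86 = 53/86.

53/86


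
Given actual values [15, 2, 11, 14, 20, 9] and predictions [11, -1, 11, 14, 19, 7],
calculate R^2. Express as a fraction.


Mean(y) = 71/6. SS_res = 30. SS_tot = 1121/6. R^2 = 1 - 30/(1121/6) = 941/1121.

941/1121


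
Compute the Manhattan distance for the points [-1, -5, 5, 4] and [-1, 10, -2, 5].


d = sum of absolute differences: |-1--1|=0 + |-5-10|=15 + |5--2|=7 + |4-5|=1 = 23.

23


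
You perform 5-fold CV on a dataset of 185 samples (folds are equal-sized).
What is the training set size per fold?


Each validation fold has 185/5 = 37 samples. Training set = 185 - 37 = 148.

148


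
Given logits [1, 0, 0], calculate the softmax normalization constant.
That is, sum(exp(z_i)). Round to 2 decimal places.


Denom = e^1=2.7183 + e^0=1.0000 + e^0=1.0000. Sum = 4.7183, which rounds to 4.72.

4.72


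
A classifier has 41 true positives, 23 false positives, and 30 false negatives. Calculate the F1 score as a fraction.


Precision = 41/64 = 41/64. Recall = 41/71 = 41/71. F1 = 2*P*R/(P+R) = 82/135.

82/135


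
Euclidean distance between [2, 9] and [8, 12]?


d = sqrt(sum of squared differences). (2-8)^2=36, (9-12)^2=9. Sum = 45.

sqrt(45)


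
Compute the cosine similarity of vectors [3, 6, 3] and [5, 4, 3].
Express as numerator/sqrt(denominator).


dot = 48. |a|^2 = 54, |b|^2 = 50. cos = 48/sqrt(2700).

48/sqrt(2700)


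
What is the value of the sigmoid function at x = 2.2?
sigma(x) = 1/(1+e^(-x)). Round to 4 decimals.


sigma(2.2) = 1/(1+e^(-2.2)) = 1/(1+0.110803) = 1/1.110803 = 0.9002.

0.9002


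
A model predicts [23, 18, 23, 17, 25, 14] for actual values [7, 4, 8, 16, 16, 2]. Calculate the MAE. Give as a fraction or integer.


MAE = (1/6) * (|7-23|=16 + |4-18|=14 + |8-23|=15 + |16-17|=1 + |16-25|=9 + |2-14|=12). Sum = 67. MAE = 67/6.

67/6


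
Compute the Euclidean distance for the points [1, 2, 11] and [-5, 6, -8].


d = sqrt(sum of squared differences). (1--5)^2=36, (2-6)^2=16, (11--8)^2=361. Sum = 413.

sqrt(413)


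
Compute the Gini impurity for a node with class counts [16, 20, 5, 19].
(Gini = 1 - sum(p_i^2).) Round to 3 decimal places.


Total = 60. Proportions: 16/60, 20/60, 5/60, 19/60. sum(p_i^2) = 0.2894. Gini = 1 - 0.2894 = 0.7106, which rounds to 0.711.

0.711


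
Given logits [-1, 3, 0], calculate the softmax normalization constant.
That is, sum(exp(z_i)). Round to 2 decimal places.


Denom = e^-1=0.3679 + e^3=20.0855 + e^0=1.0000. Sum = 21.4534, which rounds to 21.45.

21.45


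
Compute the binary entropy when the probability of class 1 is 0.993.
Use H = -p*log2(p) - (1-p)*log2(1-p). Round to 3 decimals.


H = -0.993*log2(0.993) - 0.007*log2(0.007) = 0.060.

0.060


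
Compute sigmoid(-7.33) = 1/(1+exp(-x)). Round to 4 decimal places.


sigma(-7.33) = 1/(1+e^(7.33)) = 1/(1+1525.381772) = 1/1526.381772 = 0.0007.

0.0007


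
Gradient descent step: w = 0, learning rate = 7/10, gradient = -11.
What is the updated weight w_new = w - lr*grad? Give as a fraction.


w_new = 0 - 7/10 * -11 = 0 - -77/10 = 77/10.

77/10


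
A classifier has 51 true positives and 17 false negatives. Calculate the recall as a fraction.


Recall = TP / (TP + FN) = 51 / 68 = 3/4.

3/4


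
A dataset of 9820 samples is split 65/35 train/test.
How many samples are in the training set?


Test set = 9820 * 35% = 3437. Training set = 9820 - 3437 = 6383.

6383


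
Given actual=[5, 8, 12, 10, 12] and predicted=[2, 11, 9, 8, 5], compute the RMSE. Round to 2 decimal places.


MSE = 16.0000. RMSE = sqrt(16.0000) = 4.00.

4.00


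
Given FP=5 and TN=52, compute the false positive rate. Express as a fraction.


FPR = FP / (FP + TN) = 5 / 57 = 5/57.

5/57


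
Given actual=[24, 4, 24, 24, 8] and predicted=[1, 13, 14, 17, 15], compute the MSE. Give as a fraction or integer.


MSE = (1/5) * ((24-1)^2=529 + (4-13)^2=81 + (24-14)^2=100 + (24-17)^2=49 + (8-15)^2=49). Sum = 808. MSE = 808/5.

808/5


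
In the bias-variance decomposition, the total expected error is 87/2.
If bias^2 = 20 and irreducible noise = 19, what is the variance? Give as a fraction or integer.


Total error = bias^2 + variance + irreducible noise. So variance = 87/2 - 20 - 19 = 9/2.

9/2


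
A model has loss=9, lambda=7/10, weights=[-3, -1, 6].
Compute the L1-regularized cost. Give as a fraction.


L1 norm = sum(|w|) = 10. J = 9 + 7/10 * 10 = 16.

16


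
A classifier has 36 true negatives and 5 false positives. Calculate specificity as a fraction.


Specificity = TN / (TN + FP) = 36 / 41 = 36/41.

36/41


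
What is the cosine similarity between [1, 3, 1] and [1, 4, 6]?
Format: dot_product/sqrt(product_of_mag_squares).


dot = 19. |a|^2 = 11, |b|^2 = 53. cos = 19/sqrt(583).

19/sqrt(583)


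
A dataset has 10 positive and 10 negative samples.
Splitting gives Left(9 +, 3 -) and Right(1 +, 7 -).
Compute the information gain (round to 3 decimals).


H(parent) = 1.0000. H(left) = 0.8113, H(right) = 0.5436. Weighted = (12/20)*0.8113 + (8/20)*0.5436 = 0.7042. IG = 1.0000 - 0.7042 = 0.2958, which rounds to 0.296.

0.296


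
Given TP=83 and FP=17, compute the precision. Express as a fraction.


Precision = TP / (TP + FP) = 83 / 100 = 83/100.

83/100


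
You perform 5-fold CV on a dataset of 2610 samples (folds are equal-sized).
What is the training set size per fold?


Each validation fold has 2610/5 = 522 samples. Training set = 2610 - 522 = 2088.

2088


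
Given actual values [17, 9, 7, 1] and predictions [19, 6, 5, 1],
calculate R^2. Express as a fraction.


Mean(y) = 17/2. SS_res = 17. SS_tot = 131. R^2 = 1 - 17/(131) = 114/131.

114/131


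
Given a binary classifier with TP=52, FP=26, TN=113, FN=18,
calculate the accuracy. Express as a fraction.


Accuracy = (TP + TN) / (TP + TN + FP + FN) = (52 + 113) / 209 = 15/19.

15/19


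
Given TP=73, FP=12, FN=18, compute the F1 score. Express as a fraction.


Precision = 73/85 = 73/85. Recall = 73/91 = 73/91. F1 = 2*P*R/(P+R) = 73/88.

73/88


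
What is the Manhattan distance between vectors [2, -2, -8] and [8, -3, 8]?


d = sum of absolute differences: |2-8|=6 + |-2--3|=1 + |-8-8|=16 = 23.

23


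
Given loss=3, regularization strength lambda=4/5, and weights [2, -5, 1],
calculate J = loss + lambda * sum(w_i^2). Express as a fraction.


L2 sq norm = sum(w^2) = 30. J = 3 + 4/5 * 30 = 27.

27


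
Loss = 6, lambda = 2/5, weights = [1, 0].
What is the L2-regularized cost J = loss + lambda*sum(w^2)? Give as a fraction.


L2 sq norm = sum(w^2) = 1. J = 6 + 2/5 * 1 = 32/5.

32/5


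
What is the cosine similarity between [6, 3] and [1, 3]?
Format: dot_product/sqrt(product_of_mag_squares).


dot = 15. |a|^2 = 45, |b|^2 = 10. cos = 15/sqrt(450).

15/sqrt(450)


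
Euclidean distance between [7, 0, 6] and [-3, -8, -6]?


d = sqrt(sum of squared differences). (7--3)^2=100, (0--8)^2=64, (6--6)^2=144. Sum = 308.

sqrt(308)


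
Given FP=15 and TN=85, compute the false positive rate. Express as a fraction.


FPR = FP / (FP + TN) = 15 / 100 = 3/20.

3/20


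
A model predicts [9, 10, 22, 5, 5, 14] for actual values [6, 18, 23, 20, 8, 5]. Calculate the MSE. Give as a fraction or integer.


MSE = (1/6) * ((6-9)^2=9 + (18-10)^2=64 + (23-22)^2=1 + (20-5)^2=225 + (8-5)^2=9 + (5-14)^2=81). Sum = 389. MSE = 389/6.

389/6


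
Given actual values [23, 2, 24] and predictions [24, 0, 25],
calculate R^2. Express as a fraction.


Mean(y) = 49/3. SS_res = 6. SS_tot = 926/3. R^2 = 1 - 6/(926/3) = 454/463.

454/463


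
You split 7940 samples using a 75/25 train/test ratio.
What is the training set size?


Test set = 7940 * 25% = 1985. Training set = 7940 - 1985 = 5955.

5955


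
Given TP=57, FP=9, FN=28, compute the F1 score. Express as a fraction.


Precision = 57/66 = 19/22. Recall = 57/85 = 57/85. F1 = 2*P*R/(P+R) = 114/151.

114/151


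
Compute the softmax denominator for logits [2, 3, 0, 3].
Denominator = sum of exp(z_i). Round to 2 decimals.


Denom = e^2=7.3891 + e^3=20.0855 + e^0=1.0000 + e^3=20.0855. Sum = 48.5601, which rounds to 48.56.

48.56


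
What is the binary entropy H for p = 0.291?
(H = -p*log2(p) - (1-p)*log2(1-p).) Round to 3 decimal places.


H = -0.291*log2(0.291) - 0.709*log2(0.709) = 0.870.

0.870


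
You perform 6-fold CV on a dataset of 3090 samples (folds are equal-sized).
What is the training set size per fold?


Each validation fold has 3090/6 = 515 samples. Training set = 3090 - 515 = 2575.

2575


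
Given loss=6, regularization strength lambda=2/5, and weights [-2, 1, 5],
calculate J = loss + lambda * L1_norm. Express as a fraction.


L1 norm = sum(|w|) = 8. J = 6 + 2/5 * 8 = 46/5.

46/5


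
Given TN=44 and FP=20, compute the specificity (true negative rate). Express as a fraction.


Specificity = TN / (TN + FP) = 44 / 64 = 11/16.

11/16


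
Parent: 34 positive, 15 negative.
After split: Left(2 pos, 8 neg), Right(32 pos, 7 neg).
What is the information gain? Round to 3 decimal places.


H(parent) = 0.8886. H(left) = 0.7219, H(right) = 0.6790. Weighted = (10/49)*0.7219 + (39/49)*0.6790 = 0.6878. IG = 0.8886 - 0.6878 = 0.2008, which rounds to 0.201.

0.201


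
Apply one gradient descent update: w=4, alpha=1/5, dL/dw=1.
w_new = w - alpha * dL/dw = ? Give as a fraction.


w_new = 4 - 1/5 * 1 = 4 - 1/5 = 19/5.

19/5


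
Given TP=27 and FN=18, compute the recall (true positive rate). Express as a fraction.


Recall = TP / (TP + FN) = 27 / 45 = 3/5.

3/5


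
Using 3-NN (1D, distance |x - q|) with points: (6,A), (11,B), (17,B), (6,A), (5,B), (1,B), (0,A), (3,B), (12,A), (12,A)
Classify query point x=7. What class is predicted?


Distances: |6-7|=1, |11-7|=4, |17-7|=10, |6-7|=1, |5-7|=2, |1-7|=6, |0-7|=7, |3-7|=4, |12-7|=5, |12-7|=5. 3 nearest: (6,A), (6,A), (5,B). Counts: {'A': 2, 'B': 1}. Majority class: A.

A


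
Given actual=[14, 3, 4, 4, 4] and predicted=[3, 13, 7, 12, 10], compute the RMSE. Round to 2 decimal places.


MSE = 66.0000. RMSE = sqrt(66.0000) = 8.12.

8.12


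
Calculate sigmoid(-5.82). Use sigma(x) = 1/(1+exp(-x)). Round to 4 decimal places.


sigma(-5.82) = 1/(1+e^(5.82)) = 1/(1+336.972054) = 1/337.972054 = 0.0030.

0.0030


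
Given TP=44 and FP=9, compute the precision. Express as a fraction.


Precision = TP / (TP + FP) = 44 / 53 = 44/53.

44/53


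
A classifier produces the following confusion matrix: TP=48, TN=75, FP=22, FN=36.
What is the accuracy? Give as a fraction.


Accuracy = (TP + TN) / (TP + TN + FP + FN) = (48 + 75) / 181 = 123/181.

123/181


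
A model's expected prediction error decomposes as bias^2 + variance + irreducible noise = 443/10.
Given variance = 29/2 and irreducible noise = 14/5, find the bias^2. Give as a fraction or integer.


Total error = bias^2 + variance + irreducible noise. So bias^2 = 443/10 - 29/2 - 14/5 = 27.

27


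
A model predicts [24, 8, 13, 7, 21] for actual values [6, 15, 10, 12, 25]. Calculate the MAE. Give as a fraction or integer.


MAE = (1/5) * (|6-24|=18 + |15-8|=7 + |10-13|=3 + |12-7|=5 + |25-21|=4). Sum = 37. MAE = 37/5.

37/5


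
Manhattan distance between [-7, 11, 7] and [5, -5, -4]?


d = sum of absolute differences: |-7-5|=12 + |11--5|=16 + |7--4|=11 = 39.

39


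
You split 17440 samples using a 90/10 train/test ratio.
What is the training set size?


Test set = 17440 * 10% = 1744. Training set = 17440 - 1744 = 15696.

15696


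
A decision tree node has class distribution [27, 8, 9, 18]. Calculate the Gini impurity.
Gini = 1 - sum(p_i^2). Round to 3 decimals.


Total = 62. Proportions: 27/62, 8/62, 9/62, 18/62. sum(p_i^2) = 0.3117. Gini = 1 - 0.3117 = 0.6883, which rounds to 0.688.

0.688


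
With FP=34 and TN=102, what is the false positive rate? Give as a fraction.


FPR = FP / (FP + TN) = 34 / 136 = 1/4.

1/4


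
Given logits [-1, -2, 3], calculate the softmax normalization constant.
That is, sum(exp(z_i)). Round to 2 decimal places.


Denom = e^-1=0.3679 + e^-2=0.1353 + e^3=20.0855. Sum = 20.5887, which rounds to 20.59.

20.59


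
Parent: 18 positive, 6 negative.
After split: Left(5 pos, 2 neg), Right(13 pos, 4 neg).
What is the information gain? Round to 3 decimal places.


H(parent) = 0.8113. H(left) = 0.8631, H(right) = 0.7871. Weighted = (7/24)*0.8631 + (17/24)*0.7871 = 0.8093. IG = 0.8113 - 0.8093 = 0.0020, which rounds to 0.002.

0.002


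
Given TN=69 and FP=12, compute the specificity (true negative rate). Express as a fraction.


Specificity = TN / (TN + FP) = 69 / 81 = 23/27.

23/27


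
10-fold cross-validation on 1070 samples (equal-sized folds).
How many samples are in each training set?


Each validation fold has 1070/10 = 107 samples. Training set = 1070 - 107 = 963.

963


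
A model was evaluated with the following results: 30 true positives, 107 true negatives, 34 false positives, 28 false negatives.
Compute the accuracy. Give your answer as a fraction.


Accuracy = (TP + TN) / (TP + TN + FP + FN) = (30 + 107) / 199 = 137/199.

137/199


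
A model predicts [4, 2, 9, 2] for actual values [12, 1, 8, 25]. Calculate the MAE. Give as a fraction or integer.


MAE = (1/4) * (|12-4|=8 + |1-2|=1 + |8-9|=1 + |25-2|=23). Sum = 33. MAE = 33/4.

33/4


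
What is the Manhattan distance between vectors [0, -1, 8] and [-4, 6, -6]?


d = sum of absolute differences: |0--4|=4 + |-1-6|=7 + |8--6|=14 = 25.

25


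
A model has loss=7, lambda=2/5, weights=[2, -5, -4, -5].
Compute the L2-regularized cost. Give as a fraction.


L2 sq norm = sum(w^2) = 70. J = 7 + 2/5 * 70 = 35.

35


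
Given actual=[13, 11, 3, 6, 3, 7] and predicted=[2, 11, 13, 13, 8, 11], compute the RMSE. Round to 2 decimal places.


MSE = 51.8333. RMSE = sqrt(51.8333) = 7.20.

7.20


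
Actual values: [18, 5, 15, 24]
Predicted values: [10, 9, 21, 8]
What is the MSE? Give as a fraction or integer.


MSE = (1/4) * ((18-10)^2=64 + (5-9)^2=16 + (15-21)^2=36 + (24-8)^2=256). Sum = 372. MSE = 93.

93


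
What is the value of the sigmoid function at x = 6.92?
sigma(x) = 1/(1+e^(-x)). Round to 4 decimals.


sigma(6.92) = 1/(1+e^(-6.92)) = 1/(1+0.000988) = 1/1.000988 = 0.9990.

0.9990


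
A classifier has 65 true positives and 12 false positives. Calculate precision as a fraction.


Precision = TP / (TP + FP) = 65 / 77 = 65/77.

65/77


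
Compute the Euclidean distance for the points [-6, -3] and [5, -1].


d = sqrt(sum of squared differences). (-6-5)^2=121, (-3--1)^2=4. Sum = 125.

sqrt(125)


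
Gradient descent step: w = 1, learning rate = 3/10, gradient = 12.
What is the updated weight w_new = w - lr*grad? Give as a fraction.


w_new = 1 - 3/10 * 12 = 1 - 18/5 = -13/5.

-13/5


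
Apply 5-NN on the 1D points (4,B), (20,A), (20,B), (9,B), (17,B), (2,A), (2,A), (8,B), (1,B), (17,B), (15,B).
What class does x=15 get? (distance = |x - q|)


Distances: |4-15|=11, |20-15|=5, |20-15|=5, |9-15|=6, |17-15|=2, |2-15|=13, |2-15|=13, |8-15|=7, |1-15|=14, |17-15|=2, |15-15|=0. 5 nearest: (15,B), (17,B), (17,B), (20,A), (20,B). Counts: {'B': 4, 'A': 1}. Majority class: B.

B


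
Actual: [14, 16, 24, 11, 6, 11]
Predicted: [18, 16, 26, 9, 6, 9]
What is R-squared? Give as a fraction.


Mean(y) = 41/3. SS_res = 28. SS_tot = 556/3. R^2 = 1 - 28/(556/3) = 118/139.

118/139


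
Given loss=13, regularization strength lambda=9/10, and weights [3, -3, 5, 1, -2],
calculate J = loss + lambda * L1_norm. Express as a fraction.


L1 norm = sum(|w|) = 14. J = 13 + 9/10 * 14 = 128/5.

128/5


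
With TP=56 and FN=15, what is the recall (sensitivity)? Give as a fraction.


Recall = TP / (TP + FN) = 56 / 71 = 56/71.

56/71
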